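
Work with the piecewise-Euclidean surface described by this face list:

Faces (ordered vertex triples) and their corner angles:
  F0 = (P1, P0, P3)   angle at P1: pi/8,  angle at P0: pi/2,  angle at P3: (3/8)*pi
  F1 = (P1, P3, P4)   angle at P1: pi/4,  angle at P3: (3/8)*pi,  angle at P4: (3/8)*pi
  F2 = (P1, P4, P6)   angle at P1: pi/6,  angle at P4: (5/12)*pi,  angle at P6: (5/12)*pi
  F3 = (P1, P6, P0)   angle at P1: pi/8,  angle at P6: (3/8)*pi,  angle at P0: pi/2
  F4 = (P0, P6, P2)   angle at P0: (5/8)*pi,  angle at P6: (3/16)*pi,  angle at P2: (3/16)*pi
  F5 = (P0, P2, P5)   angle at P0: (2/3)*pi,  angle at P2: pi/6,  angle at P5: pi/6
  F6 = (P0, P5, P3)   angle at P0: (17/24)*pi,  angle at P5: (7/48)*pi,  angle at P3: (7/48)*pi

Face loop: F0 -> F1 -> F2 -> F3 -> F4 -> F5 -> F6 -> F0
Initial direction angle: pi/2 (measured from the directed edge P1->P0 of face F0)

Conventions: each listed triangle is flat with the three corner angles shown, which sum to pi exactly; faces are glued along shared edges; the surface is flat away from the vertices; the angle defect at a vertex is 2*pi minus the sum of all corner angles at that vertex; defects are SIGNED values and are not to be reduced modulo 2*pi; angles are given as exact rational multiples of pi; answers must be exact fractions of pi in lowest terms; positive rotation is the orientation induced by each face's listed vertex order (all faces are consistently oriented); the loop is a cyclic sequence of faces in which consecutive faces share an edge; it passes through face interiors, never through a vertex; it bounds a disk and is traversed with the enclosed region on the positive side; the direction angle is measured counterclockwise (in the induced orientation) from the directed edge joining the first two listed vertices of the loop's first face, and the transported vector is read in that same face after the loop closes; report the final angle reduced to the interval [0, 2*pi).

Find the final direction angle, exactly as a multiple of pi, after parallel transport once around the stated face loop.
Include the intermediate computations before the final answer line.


enclosed vertex P0: corner angles sum to 3*pi, defect = 2*pi - 3*pi = -pi
enclosed vertex P1: corner angles sum to (2/3)*pi, defect = 2*pi - (2/3)*pi = (4/3)*pi
adding the enclosed defects to the starting angle (mod 2*pi, induced orientation) gives the holonomy
final angle = pi/2 + pi/3 = (5/6)*pi (mod 2*pi)

Answer: final direction angle = (5/6)*pi


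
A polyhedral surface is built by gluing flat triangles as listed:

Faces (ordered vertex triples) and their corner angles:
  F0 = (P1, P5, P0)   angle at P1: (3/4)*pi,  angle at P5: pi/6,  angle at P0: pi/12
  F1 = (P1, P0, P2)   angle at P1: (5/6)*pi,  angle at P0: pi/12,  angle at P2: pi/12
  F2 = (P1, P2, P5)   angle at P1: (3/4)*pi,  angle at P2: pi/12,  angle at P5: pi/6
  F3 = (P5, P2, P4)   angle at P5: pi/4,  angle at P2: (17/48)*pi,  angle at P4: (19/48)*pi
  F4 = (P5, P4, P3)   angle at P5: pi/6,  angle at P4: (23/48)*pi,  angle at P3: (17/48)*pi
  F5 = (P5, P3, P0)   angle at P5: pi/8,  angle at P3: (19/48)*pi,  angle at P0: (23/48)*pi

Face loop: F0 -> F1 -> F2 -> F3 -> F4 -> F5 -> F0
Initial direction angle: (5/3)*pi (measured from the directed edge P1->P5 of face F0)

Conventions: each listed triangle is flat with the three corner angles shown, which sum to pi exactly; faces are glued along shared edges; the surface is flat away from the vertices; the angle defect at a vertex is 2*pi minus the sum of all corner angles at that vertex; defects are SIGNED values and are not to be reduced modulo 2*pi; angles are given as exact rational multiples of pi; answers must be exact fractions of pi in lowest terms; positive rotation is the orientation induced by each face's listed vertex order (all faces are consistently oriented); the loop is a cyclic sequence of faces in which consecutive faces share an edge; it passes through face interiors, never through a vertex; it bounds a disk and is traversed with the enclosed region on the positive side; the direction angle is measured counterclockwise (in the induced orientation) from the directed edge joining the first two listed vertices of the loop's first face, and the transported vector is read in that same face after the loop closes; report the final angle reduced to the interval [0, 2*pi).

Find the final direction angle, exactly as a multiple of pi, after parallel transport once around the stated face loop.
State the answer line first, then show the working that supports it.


Answer: final direction angle = (11/24)*pi

enclosed vertex P1: corner angles sum to (7/3)*pi, defect = 2*pi - (7/3)*pi = -pi/3
enclosed vertex P5: corner angles sum to (7/8)*pi, defect = 2*pi - (7/8)*pi = (9/8)*pi
by Gauss-Bonnet the loop rotates the vector by the enclosed defect sum (positive orientation, mod 2*pi)
final angle = (5/3)*pi + (19/24)*pi = (11/24)*pi (mod 2*pi)


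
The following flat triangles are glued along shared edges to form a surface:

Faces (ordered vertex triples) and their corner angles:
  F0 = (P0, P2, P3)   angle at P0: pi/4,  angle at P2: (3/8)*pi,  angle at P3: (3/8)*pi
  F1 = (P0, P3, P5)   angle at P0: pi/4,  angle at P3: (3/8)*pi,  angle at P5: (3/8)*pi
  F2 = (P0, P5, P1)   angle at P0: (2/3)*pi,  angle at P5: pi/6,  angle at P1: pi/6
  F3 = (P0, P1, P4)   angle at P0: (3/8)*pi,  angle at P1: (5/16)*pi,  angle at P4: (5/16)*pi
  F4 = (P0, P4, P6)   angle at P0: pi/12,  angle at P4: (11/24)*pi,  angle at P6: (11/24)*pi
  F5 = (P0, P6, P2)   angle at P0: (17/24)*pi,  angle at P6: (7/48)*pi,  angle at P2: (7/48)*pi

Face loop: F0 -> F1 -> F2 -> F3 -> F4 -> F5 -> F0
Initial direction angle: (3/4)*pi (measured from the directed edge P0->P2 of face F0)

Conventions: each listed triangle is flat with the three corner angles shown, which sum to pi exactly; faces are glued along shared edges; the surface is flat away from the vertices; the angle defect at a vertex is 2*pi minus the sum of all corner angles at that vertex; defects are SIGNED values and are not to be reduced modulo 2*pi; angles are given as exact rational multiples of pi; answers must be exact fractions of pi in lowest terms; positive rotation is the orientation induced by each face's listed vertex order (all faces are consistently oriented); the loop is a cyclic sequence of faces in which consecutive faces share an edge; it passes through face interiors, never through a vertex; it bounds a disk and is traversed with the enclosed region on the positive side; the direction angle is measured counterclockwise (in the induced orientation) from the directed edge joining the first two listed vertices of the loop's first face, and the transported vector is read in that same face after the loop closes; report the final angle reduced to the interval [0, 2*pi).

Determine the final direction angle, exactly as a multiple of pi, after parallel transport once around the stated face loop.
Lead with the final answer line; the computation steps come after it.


Answer: final direction angle = (5/12)*pi

enclosed vertex P0: corner angles sum to (7/3)*pi, defect = 2*pi - (7/3)*pi = -pi/3
by Gauss-Bonnet the loop rotates the vector by the enclosed defect sum (positive orientation, mod 2*pi)
final angle = (3/4)*pi - pi/3 = (5/12)*pi (mod 2*pi)


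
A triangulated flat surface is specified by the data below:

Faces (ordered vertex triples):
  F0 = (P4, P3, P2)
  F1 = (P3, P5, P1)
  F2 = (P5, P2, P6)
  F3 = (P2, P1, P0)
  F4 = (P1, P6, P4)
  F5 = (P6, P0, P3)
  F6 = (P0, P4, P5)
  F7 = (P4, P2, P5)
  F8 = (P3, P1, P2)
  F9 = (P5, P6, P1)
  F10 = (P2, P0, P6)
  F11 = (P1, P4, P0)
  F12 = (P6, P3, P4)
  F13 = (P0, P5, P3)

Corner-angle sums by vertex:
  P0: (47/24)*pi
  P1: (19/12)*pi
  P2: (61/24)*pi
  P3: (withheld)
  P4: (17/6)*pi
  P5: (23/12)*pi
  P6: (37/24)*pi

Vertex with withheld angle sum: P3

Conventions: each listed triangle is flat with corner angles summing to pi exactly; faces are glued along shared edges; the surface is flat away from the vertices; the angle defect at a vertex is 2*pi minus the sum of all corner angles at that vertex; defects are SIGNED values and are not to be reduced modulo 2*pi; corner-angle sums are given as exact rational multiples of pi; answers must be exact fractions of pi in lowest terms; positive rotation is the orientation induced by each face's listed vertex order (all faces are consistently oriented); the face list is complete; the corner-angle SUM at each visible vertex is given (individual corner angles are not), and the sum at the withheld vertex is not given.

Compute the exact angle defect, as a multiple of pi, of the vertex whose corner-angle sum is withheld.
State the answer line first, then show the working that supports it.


Answer: defect(P3) = (3/8)*pi

V = 7, E = 21, F = 14; chi = V - E + F = 0
Gauss-Bonnet: total defect = 2*pi*chi = 0; visible defects sum to (-3/8)*pi


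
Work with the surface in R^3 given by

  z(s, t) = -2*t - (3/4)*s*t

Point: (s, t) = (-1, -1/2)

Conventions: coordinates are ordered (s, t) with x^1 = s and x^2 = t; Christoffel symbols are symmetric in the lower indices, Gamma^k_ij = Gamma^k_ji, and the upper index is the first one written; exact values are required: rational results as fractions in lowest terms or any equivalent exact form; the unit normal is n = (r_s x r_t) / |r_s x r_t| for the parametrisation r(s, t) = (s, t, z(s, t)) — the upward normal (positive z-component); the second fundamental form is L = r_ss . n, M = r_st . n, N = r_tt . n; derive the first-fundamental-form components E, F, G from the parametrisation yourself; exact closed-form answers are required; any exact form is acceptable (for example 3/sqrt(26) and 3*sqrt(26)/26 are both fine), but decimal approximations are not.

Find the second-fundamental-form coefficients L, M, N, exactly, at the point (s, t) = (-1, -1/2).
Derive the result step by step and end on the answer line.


z_s = 3/8, z_t = -5/4, z_ss = 0, z_st = -3/4, z_tt = 0
E = 73/64, F = -15/32, G = 41/16; answer radicand W^2 = 173/64
unnormalised second-form numerators: l = 0, m = -3/4, n = 0; L = l/sqrt(173/64), and similarly M = m/sqrt(W^2), N = n/sqrt(W^2)

Answer: L = 0, M = -6*sqrt(173)/173, N = 0


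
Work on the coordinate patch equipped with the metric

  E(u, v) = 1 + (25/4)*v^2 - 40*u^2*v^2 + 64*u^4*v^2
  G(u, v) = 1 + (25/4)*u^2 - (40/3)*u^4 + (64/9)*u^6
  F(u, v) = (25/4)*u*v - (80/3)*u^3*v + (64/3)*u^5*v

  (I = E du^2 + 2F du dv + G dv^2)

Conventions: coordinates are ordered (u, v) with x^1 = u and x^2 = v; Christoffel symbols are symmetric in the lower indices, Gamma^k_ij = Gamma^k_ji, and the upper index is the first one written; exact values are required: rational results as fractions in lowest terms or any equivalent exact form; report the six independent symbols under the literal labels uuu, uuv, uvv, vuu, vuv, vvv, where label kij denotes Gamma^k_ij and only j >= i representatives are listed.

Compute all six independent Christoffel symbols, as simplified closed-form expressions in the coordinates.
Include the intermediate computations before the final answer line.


E = 1 + (25/4)*v^2 - 40*u^2*v^2 + 64*u^4*v^2; F = (25/4)*u*v - (80/3)*u^3*v + (64/3)*u^5*v; G = 1 + (25/4)*u^2 - (40/3)*u^4 + (64/9)*u^6
Gamma^k_ij = (1/2) g^{kl} (d_i g_jl + d_j g_il - d_l g_ij), with g^inv = (1/(EG-F^2)) [[G, -F], [-F, E]]
first partials: E_u = -80*u*v^2 + 256*u^3*v^2, E_v = (25/2)*v - 80*u^2*v + 128*u^4*v, F_u = (25/4)*v - 80*u^2*v + (320/3)*u^4*v, F_v = (25/4)*u - (80/3)*u^3 + (64/3)*u^5, G_u = (25/2)*u - (160/3)*u^3 + (128/3)*u^5, G_v = 0
D = EG - F^2 = 1 + (25/4)*v^2 + (25/4)*u^2 - 40*u^2*v^2 - (40/3)*u^4 + 64*u^4*v^2 + (64/9)*u^6
expanded: Gamma^u_uu = (G E_u - 2F F_u + F E_v)/(2D), Gamma^u_uv = (G E_v - F G_u)/(2D), Gamma^u_vv = (2G F_v - G G_u - F G_v)/(2D), Gamma^v_uu = (2E F_u - E E_v - F E_u)/(2D), Gamma^v_uv = (E G_u - F E_v)/(2D), Gamma^v_vv = (E G_v - 2F F_v + F G_u)/(2D); substitute and cancel common factors

Answer: Gamma_uuu = (4608*u^3*v^2 - 1440*u*v^2)/(256*u^6 + 2304*u^4*v^2 - 480*u^4 - 1440*u^2*v^2 + 225*u^2 + 225*v^2 + 36), Gamma_uuv = (2304*u^4*v - 1440*u^2*v + 225*v)/(256*u^6 + 2304*u^4*v^2 - 480*u^4 - 1440*u^2*v^2 + 225*u^2 + 225*v^2 + 36), Gamma_uvv = 0, Gamma_vuu = (1536*u^4*v - 1440*u^2*v)/(256*u^6 + 2304*u^4*v^2 - 480*u^4 - 1440*u^2*v^2 + 225*u^2 + 225*v^2 + 36), Gamma_vuv = (768*u^5 - 960*u^3 + 225*u)/(256*u^6 + 2304*u^4*v^2 - 480*u^4 - 1440*u^2*v^2 + 225*u^2 + 225*v^2 + 36), Gamma_vvv = 0


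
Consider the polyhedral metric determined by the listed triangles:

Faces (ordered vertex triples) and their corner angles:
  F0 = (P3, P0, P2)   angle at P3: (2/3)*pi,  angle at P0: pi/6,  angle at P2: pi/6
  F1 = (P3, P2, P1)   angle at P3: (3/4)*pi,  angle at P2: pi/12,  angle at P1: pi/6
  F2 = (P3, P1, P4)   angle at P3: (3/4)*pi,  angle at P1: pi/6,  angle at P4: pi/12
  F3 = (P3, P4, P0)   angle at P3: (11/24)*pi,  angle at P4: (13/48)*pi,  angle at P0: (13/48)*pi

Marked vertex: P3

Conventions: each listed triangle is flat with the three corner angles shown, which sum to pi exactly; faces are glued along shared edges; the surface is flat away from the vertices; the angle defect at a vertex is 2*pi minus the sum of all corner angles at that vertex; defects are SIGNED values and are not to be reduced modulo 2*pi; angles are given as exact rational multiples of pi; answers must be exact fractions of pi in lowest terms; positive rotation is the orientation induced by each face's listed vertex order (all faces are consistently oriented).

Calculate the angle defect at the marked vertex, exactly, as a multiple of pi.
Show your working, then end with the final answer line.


Sum of corner angles at P3: (21/8)*pi
defect = 2*pi - (21/8)*pi

Answer: defect(P3) = (-5/8)*pi


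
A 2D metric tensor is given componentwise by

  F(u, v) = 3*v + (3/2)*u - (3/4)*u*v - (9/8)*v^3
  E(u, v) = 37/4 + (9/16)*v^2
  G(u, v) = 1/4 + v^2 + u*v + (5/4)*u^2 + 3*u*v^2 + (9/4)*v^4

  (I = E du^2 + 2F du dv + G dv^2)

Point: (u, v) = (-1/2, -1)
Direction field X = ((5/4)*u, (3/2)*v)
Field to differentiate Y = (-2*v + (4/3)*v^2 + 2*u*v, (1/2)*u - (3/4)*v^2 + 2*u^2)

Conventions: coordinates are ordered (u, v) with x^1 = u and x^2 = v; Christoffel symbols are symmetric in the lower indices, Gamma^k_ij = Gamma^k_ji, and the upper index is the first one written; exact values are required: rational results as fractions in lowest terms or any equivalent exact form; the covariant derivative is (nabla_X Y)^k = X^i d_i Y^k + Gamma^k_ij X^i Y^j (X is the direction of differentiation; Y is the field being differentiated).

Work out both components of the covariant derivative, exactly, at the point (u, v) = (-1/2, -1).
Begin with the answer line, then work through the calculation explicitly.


Answer: (nabla_X Y)^u = 68699/8464, (nabla_X Y)^v = -196063/25392

E = 157/16, F = -3, G = 45/16 at the point
E_u = 0, E_v = -9/8, F_u = 9/4, F_v = 0, G_u = 3/4, G_v = -17/2
EG - F^2 = 4761/256;  g^inv = (256/4761) * [[45/16, 3], [3, 157/16]]
first-kind symbols [ij,l] = (1/2)(d_i g_jl + d_j g_il - d_l g_ij): [uu,u] = E_u/2 = 0, [uu,v] = F_u - E_v/2 = 45/16, [uv,u] = E_v/2 = -9/16, [uv,v] = G_u/2 = 3/8, [vv,u] = F_v - G_u/2 = -3/8, [vv,v] = G_v/2 = -17/4
Gamma^u_ij = (G*[ij,u] - F*[ij,v])/(EG - F^2), Gamma^v_ij = (E*[ij,v] - F*[ij,u])/(EG - F^2)
Gamma_uuu = 240/529, Gamma_uuv = -13/529, Gamma_uvv = -1178/1587, Gamma_vuu = 785/529, Gamma_vuv = 170/1587, Gamma_vvv = -10964/4761
X = (-5/8, -3/2), Y = (13/3, -1/2) at the point


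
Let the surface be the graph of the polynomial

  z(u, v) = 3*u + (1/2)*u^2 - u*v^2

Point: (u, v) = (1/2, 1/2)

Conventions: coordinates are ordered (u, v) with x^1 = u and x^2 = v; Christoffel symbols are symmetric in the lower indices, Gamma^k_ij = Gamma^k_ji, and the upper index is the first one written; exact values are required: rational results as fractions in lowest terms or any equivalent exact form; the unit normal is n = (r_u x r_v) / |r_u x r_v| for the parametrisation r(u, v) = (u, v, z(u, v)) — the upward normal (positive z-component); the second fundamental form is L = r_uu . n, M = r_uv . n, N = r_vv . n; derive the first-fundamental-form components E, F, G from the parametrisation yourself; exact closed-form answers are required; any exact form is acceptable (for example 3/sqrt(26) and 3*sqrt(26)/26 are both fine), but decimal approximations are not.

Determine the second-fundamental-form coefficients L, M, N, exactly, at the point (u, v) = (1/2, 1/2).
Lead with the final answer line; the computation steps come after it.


Answer: L = 4*sqrt(21)/63, M = -4*sqrt(21)/63, N = -4*sqrt(21)/63

z_u = 13/4, z_v = -1/2, z_uu = 1, z_uv = -1, z_vv = -1
E = 185/16, F = -13/8, G = 5/4; answer radicand W^2 = 189/16
unnormalised second-form numerators: l = 1, m = -1, n = -1; L = l/sqrt(189/16), and similarly M = m/sqrt(W^2), N = n/sqrt(W^2)


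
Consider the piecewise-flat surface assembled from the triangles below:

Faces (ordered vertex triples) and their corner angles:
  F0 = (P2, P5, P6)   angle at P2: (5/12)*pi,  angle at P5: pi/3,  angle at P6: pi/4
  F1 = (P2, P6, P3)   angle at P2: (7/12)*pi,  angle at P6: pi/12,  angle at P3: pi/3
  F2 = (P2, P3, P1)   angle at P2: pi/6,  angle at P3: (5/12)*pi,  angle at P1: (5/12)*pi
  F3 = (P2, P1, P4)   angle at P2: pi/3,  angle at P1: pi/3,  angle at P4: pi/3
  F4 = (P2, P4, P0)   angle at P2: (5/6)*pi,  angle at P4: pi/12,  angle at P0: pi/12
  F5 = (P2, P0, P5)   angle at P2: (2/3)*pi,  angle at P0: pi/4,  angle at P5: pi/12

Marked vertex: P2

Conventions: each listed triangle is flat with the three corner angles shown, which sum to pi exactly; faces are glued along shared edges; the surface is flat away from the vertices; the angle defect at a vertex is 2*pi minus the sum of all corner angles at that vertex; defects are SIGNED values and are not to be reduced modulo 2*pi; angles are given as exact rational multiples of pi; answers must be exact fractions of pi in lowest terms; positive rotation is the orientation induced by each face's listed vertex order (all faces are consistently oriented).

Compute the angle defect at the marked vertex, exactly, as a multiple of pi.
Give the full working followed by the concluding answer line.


Sum of corner angles at P2: 3*pi
defect = 2*pi - 3*pi

Answer: defect(P2) = -pi


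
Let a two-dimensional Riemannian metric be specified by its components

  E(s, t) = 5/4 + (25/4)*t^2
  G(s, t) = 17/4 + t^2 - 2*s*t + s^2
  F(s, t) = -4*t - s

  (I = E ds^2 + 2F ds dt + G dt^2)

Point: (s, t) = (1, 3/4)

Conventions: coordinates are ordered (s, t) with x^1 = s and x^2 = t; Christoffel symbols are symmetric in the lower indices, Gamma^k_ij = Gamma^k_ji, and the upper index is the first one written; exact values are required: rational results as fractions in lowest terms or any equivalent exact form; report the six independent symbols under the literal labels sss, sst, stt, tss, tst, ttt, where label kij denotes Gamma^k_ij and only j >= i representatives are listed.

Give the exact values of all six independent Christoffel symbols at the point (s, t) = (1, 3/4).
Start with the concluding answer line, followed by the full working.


Answer: Gamma_sss = -23296/4661, Gamma_sst = 21724/4661, Gamma_stt = -19792/4661, Gamma_tss = -27755/4661, Gamma_tst = 20420/4661, Gamma_ttt = -18628/4661

E = 305/64, F = -4, G = 69/16 at the point
E_s = 0, E_t = 75/8, F_s = -1, F_t = -4, G_s = 1/2, G_t = -1/2
EG - F^2 = 4661/1024;  g^inv = (1024/4661) * [[69/16, 4], [4, 305/64]]
first-kind symbols [ij,l] = (1/2)(d_i g_jl + d_j g_il - d_l g_ij): [ss,s] = E_s/2 = 0, [ss,t] = F_s - E_t/2 = -91/16, [st,s] = E_t/2 = 75/16, [st,t] = G_s/2 = 1/4, [tt,s] = F_t - G_s/2 = -17/4, [tt,t] = G_t/2 = -1/4
Gamma^s_ij = (G*[ij,s] - F*[ij,t])/(EG - F^2), Gamma^t_ij = (E*[ij,t] - F*[ij,s])/(EG - F^2)


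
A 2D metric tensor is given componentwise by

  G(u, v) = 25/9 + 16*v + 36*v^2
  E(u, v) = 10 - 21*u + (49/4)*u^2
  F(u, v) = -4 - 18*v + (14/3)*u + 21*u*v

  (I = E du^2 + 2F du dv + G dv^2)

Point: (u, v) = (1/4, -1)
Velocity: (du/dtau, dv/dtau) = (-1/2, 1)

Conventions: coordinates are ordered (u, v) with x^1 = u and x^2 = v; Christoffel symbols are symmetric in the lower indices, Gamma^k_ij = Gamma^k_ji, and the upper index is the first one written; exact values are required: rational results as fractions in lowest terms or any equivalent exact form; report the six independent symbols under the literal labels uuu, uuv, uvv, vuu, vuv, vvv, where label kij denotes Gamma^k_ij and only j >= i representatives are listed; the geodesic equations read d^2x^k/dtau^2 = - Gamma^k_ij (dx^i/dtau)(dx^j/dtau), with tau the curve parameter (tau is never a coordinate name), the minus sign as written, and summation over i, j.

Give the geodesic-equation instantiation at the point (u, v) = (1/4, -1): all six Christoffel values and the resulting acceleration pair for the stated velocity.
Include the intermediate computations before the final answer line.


E = 353/64, F = 119/12, G = 205/9 at the point
E_u = -119/8, E_v = 0, F_u = -49/3, F_v = -51/4, G_u = 0, G_v = -56
EG - F^2 = 15721/576;  g^inv = (576/15721) * [[205/9, -119/12], [-119/12, 353/64]]
first-kind symbols [ij,l] = (1/2)(d_i g_jl + d_j g_il - d_l g_ij): [uu,u] = E_u/2 = -119/16, [uu,v] = F_u - E_v/2 = -49/3, [uv,u] = E_v/2 = 0, [uv,v] = G_u/2 = 0, [vv,u] = F_v - G_u/2 = -51/4, [vv,v] = G_v/2 = -28
Gamma^u_ij = (G*[ij,u] - F*[ij,v])/(EG - F^2), Gamma^v_ij = (E*[ij,v] - F*[ij,u])/(EG - F^2)
Gamma_uuu = -4284/15721, Gamma_uuv = 0, Gamma_uvv = -7344/15721, Gamma_vuu = -9408/15721, Gamma_vuv = 0, Gamma_vvv = -16128/15721
d^2u/dtau^2 = -(Gamma_uuu*(-1/2)^2 + 2*Gamma_uuv*(-1/2)*(1) + Gamma_uvv*(1)^2) = 8415/15721
d^2v/dtau^2 = -(Gamma_vuu*(-1/2)^2 + 2*Gamma_vuv*(-1/2)*(1) + Gamma_vvv*(1)^2) = 18480/15721

Answer: Gamma_uuu = -4284/15721, Gamma_uuv = 0, Gamma_uvv = -7344/15721, Gamma_vuu = -9408/15721, Gamma_vuv = 0, Gamma_vvv = -16128/15721; accelerations (d^2u/dtau^2, d^2v/dtau^2) = (8415/15721, 18480/15721)


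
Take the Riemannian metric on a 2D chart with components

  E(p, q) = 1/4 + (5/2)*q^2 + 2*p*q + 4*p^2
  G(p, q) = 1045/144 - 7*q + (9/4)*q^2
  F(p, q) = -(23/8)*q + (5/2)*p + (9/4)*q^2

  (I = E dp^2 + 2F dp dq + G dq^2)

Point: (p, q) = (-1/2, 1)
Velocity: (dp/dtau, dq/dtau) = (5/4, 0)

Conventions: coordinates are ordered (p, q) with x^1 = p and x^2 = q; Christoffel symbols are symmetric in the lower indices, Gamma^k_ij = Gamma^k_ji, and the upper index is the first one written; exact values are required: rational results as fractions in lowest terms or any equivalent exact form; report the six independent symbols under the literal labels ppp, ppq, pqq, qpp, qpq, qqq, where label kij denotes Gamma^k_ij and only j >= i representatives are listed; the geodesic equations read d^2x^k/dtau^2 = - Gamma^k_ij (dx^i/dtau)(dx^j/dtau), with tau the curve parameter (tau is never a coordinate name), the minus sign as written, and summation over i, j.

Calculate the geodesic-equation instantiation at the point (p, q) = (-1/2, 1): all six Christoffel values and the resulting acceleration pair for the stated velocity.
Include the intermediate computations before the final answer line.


E = 11/4, F = -15/8, G = 361/144 at the point
E_p = -2, E_q = 4, F_p = 5/2, F_q = 13/8, G_p = 0, G_q = -5/2
EG - F^2 = 973/288;  g^inv = (288/973) * [[361/144, 15/8], [15/8, 11/4]]
first-kind symbols [ij,l] = (1/2)(d_i g_jl + d_j g_il - d_l g_ij): [pp,p] = E_p/2 = -1, [pp,q] = F_p - E_q/2 = 1/2, [pq,p] = E_q/2 = 2, [pq,q] = G_p/2 = 0, [qq,p] = F_q - G_p/2 = 13/8, [qq,q] = G_q/2 = -5/4
Gamma^p_ij = (G*[ij,p] - F*[ij,q])/(EG - F^2), Gamma^q_ij = (E*[ij,q] - F*[ij,p])/(EG - F^2)
Gamma_ppp = -452/973, Gamma_ppq = 1444/973, Gamma_pqq = 1993/3892, Gamma_qpp = -144/973, Gamma_qpq = 1080/973, Gamma_qqq = -225/1946
d^2p/dtau^2 = -(Gamma_ppp*(5/4)^2 + 2*Gamma_ppq*(5/4)*(0) + Gamma_pqq*(0)^2) = 2825/3892
d^2q/dtau^2 = -(Gamma_qpp*(5/4)^2 + 2*Gamma_qpq*(5/4)*(0) + Gamma_qqq*(0)^2) = 225/973

Answer: Gamma_ppp = -452/973, Gamma_ppq = 1444/973, Gamma_pqq = 1993/3892, Gamma_qpp = -144/973, Gamma_qpq = 1080/973, Gamma_qqq = -225/1946; accelerations (d^2p/dtau^2, d^2q/dtau^2) = (2825/3892, 225/973)


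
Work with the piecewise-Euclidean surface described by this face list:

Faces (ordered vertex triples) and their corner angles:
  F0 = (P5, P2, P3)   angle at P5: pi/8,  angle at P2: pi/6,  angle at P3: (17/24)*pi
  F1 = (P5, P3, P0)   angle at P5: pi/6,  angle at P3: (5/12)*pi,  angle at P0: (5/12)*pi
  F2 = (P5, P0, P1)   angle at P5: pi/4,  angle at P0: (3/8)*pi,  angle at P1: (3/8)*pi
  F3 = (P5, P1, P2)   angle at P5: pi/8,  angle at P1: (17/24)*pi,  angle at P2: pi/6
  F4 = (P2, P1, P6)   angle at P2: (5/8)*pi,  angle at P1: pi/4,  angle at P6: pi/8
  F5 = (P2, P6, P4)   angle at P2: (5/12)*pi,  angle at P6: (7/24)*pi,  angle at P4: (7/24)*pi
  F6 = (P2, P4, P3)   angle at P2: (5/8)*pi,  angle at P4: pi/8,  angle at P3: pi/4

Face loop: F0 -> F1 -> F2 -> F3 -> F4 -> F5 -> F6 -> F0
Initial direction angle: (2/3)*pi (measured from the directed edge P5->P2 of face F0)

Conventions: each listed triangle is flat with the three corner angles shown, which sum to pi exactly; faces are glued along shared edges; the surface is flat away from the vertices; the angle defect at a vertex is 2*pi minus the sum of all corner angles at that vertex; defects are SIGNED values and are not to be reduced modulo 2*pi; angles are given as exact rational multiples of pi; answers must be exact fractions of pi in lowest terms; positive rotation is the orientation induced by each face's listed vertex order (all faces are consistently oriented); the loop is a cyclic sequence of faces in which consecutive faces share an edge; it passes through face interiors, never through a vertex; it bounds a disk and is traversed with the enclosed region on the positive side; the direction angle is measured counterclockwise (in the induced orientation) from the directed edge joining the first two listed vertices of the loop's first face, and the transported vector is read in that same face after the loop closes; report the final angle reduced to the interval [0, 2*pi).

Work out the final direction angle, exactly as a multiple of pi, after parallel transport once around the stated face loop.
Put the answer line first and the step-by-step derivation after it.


Answer: final direction angle = 0

enclosed vertex P2: corner angles sum to 2*pi, defect = 2*pi - 2*pi = 0
enclosed vertex P5: corner angles sum to (2/3)*pi, defect = 2*pi - (2/3)*pi = (4/3)*pi
adding the enclosed defects to the starting angle (mod 2*pi, induced orientation) gives the holonomy
final angle = (2/3)*pi + (4/3)*pi = 0 (mod 2*pi)


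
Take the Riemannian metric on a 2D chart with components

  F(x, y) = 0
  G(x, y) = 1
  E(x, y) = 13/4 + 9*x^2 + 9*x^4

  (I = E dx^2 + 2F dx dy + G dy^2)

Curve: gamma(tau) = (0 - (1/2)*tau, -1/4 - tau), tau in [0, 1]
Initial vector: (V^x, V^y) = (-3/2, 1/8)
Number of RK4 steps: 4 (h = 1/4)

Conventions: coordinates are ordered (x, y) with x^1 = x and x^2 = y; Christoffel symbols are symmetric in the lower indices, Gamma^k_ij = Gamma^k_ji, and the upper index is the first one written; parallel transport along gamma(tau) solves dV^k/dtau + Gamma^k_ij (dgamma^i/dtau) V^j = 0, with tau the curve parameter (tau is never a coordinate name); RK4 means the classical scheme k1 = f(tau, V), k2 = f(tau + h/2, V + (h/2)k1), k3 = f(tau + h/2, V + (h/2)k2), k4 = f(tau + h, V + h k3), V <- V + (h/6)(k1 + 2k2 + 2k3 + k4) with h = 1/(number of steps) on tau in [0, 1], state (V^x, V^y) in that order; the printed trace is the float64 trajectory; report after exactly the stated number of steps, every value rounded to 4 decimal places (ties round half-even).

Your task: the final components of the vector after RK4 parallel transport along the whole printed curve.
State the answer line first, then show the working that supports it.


Answer: V^x = -1.0983, V^y = 0.1250

gamma'(tau) = (-1/2, -1); f(tau, V)^k = -Gamma^k_ij(gamma(tau)) gamma'^i(tau) V^j; h = 1/4; intermediate values shown to 6 dp
curve data and Christoffel symbols at the stage parameters:
  tau = 0.000000: gamma = (0.000000, -0.250000), gamma' = (-0.500000, -1.000000); Gamma_xxx = 0.000000, Gamma_xxy = 0.000000, Gamma_xyy = 0.000000, Gamma_yxx = 0.000000, Gamma_yxy = 0.000000, Gamma_yyy = 0.000000
  tau = 0.125000: gamma = (-0.062500, -0.375000), gamma' = (-0.500000, -1.000000); Gamma_xxx = -0.172555, Gamma_xxy = 0.000000, Gamma_xyy = 0.000000, Gamma_yxx = 0.000000, Gamma_yxy = 0.000000, Gamma_yyy = 0.000000
  tau = 0.250000: gamma = (-0.125000, -0.500000), gamma' = (-0.500000, -1.000000); Gamma_xxx = -0.341944, Gamma_xxy = 0.000000, Gamma_xyy = 0.000000, Gamma_yxx = 0.000000, Gamma_yxy = 0.000000, Gamma_yyy = 0.000000
  tau = 0.375000: gamma = (-0.187500, -0.625000), gamma' = (-0.500000, -1.000000); Gamma_xxx = -0.504860, Gamma_xxy = 0.000000, Gamma_xyy = 0.000000, Gamma_yxx = 0.000000, Gamma_yxy = 0.000000, Gamma_yyy = 0.000000
  tau = 0.500000: gamma = (-0.250000, -0.750000), gamma' = (-0.500000, -1.000000); Gamma_xxx = -0.657868, Gamma_xxy = 0.000000, Gamma_xyy = 0.000000, Gamma_yxx = 0.000000, Gamma_yxy = 0.000000, Gamma_yyy = 0.000000
  tau = 0.625000: gamma = (-0.312500, -0.875000), gamma' = (-0.500000, -1.000000); Gamma_xxx = -0.797634, Gamma_xxy = 0.000000, Gamma_xyy = 0.000000, Gamma_yxx = 0.000000, Gamma_yxy = 0.000000, Gamma_yyy = 0.000000
  tau = 0.750000: gamma = (-0.375000, -1.000000), gamma' = (-0.500000, -1.000000); Gamma_xxx = -0.921300, Gamma_xxy = 0.000000, Gamma_xyy = 0.000000, Gamma_yxx = 0.000000, Gamma_yxy = 0.000000, Gamma_yyy = 0.000000
  tau = 0.875000: gamma = (-0.437500, -1.125000), gamma' = (-0.500000, -1.000000); Gamma_xxx = -1.026864, Gamma_xxy = 0.000000, Gamma_xyy = 0.000000, Gamma_yxx = 0.000000, Gamma_yxy = 0.000000, Gamma_yyy = 0.000000
  tau = 1.000000: gamma = (-0.500000, -1.250000), gamma' = (-0.500000, -1.000000); Gamma_xxx = -1.113402, Gamma_xxy = 0.000000, Gamma_xyy = 0.000000, Gamma_yxx = 0.000000, Gamma_yxy = 0.000000, Gamma_yyy = 0.000000
step 0: V^x = -1.5000, V^y = 0.1250
step 1: k1 = (0.000000, 0.000000), k2 = (0.129416, 0.000000), k3 = (0.128021, 0.000000), k4 = (0.250986, 0.000000); V <- V + (h/6)(k1 + 2k2 + 2k3 + k4): V^x = -1.4681, V^y = 0.1250
step 2: k1 = (0.251002, 0.000000), k2 = (0.362670, 0.000000), k3 = (0.359146, 0.000000), k4 = (0.453371, 0.000000); V <- V + (h/6)(k1 + 2k2 + 2k3 + k4): V^x = -1.3786, V^y = 0.1250
step 3: k1 = (0.453465, 0.000000), k2 = (0.527198, 0.000000), k3 = (0.523523, 0.000000), k4 = (0.574757, 0.000000); V <- V + (h/6)(k1 + 2k2 + 2k3 + k4): V^x = -1.2482, V^y = 0.1250
step 4: k1 = (0.574977, 0.000000), k2 = (0.603957, 0.000000), k3 = (0.602097, 0.000000), k4 = (0.611070, 0.000000); V <- V + (h/6)(k1 + 2k2 + 2k3 + k4): V^x = -1.0983, V^y = 0.1250


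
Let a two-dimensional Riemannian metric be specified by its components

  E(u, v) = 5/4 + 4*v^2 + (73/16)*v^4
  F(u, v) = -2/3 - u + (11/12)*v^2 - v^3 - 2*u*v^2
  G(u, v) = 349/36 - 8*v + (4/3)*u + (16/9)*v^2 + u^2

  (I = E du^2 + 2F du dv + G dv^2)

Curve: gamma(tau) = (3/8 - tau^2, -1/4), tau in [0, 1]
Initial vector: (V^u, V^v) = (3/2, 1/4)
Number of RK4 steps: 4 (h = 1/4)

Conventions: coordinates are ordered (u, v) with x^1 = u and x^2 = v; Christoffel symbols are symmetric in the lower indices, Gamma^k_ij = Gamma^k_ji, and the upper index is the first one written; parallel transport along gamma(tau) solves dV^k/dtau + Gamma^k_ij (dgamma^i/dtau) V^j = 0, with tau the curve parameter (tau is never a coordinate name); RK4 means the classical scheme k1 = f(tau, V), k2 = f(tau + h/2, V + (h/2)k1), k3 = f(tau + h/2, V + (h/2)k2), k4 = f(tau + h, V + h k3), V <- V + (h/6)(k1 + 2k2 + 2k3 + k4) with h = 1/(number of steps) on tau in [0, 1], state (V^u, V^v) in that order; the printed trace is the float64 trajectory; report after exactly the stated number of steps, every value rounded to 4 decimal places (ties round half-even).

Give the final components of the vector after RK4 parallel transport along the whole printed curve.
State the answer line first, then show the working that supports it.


Answer: V^u = 1.3113, V^v = 0.2565

gamma'(tau) = (-2*tau, 0); f(tau, V)^k = -Gamma^k_ij(gamma(tau)) gamma'^i(tau) V^j; h = 1/4; intermediate values shown to 6 dp
curve data and Christoffel symbols at the stage parameters:
  tau = 0.000000: gamma = (0.375000, -0.250000), gamma' = (0.000000, 0.000000); Gamma_uuu = 0.001000, Gamma_uuv = -0.737015, Gamma_uvv = -1.167412, Gamma_vuu = 0.001494, Gamma_vuv = 0.023552, Gamma_vvv = -0.452355
  tau = 0.125000: gamma = (0.359375, -0.250000), gamma' = (-0.250000, 0.000000); Gamma_uuu = 0.000983, Gamma_uuv = -0.737410, Gamma_uvv = -1.161550, Gamma_vuu = 0.001495, Gamma_vuv = 0.023367, Gamma_vvv = -0.451408
  tau = 0.250000: gamma = (0.312500, -0.250000), gamma' = (-0.500000, 0.000000); Gamma_uuu = 0.000933, Gamma_uuv = -0.738570, Gamma_uvv = -1.144080, Gamma_vuu = 0.001498, Gamma_vuv = 0.022808, Gamma_vvv = -0.448540
  tau = 0.375000: gamma = (0.234375, -0.250000), gamma' = (-0.750000, 0.000000); Gamma_uuu = 0.000850, Gamma_uuv = -0.740422, Gamma_uvv = -1.115355, Gamma_vuu = 0.001504, Gamma_vuv = 0.021867, Gamma_vvv = -0.443669
  tau = 0.500000: gamma = (0.125000, -0.250000), gamma' = (-1.000000, 0.000000); Gamma_uuu = 0.000731, Gamma_uuv = -0.742840, Gamma_uvv = -1.075998, Gamma_vuu = 0.001511, Gamma_vuv = 0.020533, Gamma_vvv = -0.436661
  tau = 0.625000: gamma = (-0.015625, -0.250000), gamma' = (-1.250000, 0.000000); Gamma_uuu = 0.000577, Gamma_uuv = -0.745642, Gamma_uvv = -1.026944, Gamma_vuu = 0.001520, Gamma_vuv = 0.018789, Gamma_vvv = -0.427336
  tau = 0.750000: gamma = (-0.187500, -0.250000), gamma' = (-1.500000, 0.000000); Gamma_uuu = 0.000386, Gamma_uuv = -0.748584, Gamma_uvv = -0.969512, Gamma_vuu = 0.001529, Gamma_vuv = 0.016617, Gamma_vvv = -0.415469
  tau = 0.875000: gamma = (-0.390625, -0.250000), gamma' = (-1.750000, 0.000000); Gamma_uuu = 0.000156, Gamma_uuv = -0.751352, Gamma_uvv = -0.905471, Gamma_vuu = 0.001539, Gamma_vuv = 0.013999, Gamma_vvv = -0.400807
  tau = 1.000000: gamma = (-0.625000, -0.250000), gamma' = (-2.000000, 0.000000); Gamma_uuu = -0.000112, Gamma_uuv = -0.753562, Gamma_uvv = -0.837121, Gamma_vuu = 0.001548, Gamma_vuv = 0.010920, Gamma_vvv = -0.383080
step 0: V^u = 1.5000, V^v = 0.2500
step 1: k1 = (0.000000, 0.000000), k2 = (-0.045719, 0.002021), k3 = (-0.045767, 0.002020), k4 = (-0.091813, 0.003972); V <- V + (h/6)(k1 + 2k2 + 2k3 + k4): V^u = 1.4886, V^v = 0.2505
step 2: k1 = (-0.091812, 0.003972), k2 = (-0.138443, 0.005782), k3 = (-0.138572, 0.005780), k4 = (-0.186093, 0.007370); V <- V + (h/6)(k1 + 2k2 + 2k3 + k4): V^u = 1.4539, V^v = 0.2519
step 3: k1 = (-0.186087, 0.007370), k2 = (-0.234647, 0.008656), k3 = (-0.234801, 0.008649), k4 = (-0.284516, 0.009534); V <- V + (h/6)(k1 + 2k2 + 2k3 + k4): V^u = 1.3952, V^v = 0.2541
step 4: k1 = (-0.284498, 0.009534), k2 = (-0.335282, 0.009916), k3 = (-0.335346, 0.009900), k4 = (-0.386960, 0.009663); V <- V + (h/6)(k1 + 2k2 + 2k3 + k4): V^u = 1.3113, V^v = 0.2565


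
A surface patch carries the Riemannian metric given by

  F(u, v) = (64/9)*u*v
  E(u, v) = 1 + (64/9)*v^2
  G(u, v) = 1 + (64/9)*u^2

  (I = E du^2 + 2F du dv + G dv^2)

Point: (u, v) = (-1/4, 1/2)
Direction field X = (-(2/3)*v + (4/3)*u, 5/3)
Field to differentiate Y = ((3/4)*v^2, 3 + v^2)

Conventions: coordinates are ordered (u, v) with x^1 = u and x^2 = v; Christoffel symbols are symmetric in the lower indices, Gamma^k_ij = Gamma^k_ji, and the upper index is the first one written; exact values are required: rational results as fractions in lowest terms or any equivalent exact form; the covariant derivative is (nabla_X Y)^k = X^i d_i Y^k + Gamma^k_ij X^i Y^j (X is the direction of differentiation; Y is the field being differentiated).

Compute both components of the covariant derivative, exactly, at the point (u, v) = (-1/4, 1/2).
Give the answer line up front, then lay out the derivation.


Answer: (nabla_X Y)^u = -277/348, (nabla_X Y)^v = 78/29

E = 25/9, F = -8/9, G = 13/9 at the point
E_u = 0, E_v = 64/9, F_u = 32/9, F_v = -16/9, G_u = -32/9, G_v = 0
EG - F^2 = 29/9;  g^inv = (9/29) * [[13/9, 8/9], [8/9, 25/9]]
first-kind symbols [ij,l] = (1/2)(d_i g_jl + d_j g_il - d_l g_ij): [uu,u] = E_u/2 = 0, [uu,v] = F_u - E_v/2 = 0, [uv,u] = E_v/2 = 32/9, [uv,v] = G_u/2 = -16/9, [vv,u] = F_v - G_u/2 = 0, [vv,v] = G_v/2 = 0
Gamma^u_ij = (G*[ij,u] - F*[ij,v])/(EG - F^2), Gamma^v_ij = (E*[ij,v] - F*[ij,u])/(EG - F^2)
Gamma_uuu = 0, Gamma_uuv = 32/29, Gamma_uvv = 0, Gamma_vuu = 0, Gamma_vuv = -16/29, Gamma_vvv = 0
X = (-2/3, 5/3), Y = (3/16, 13/4) at the point


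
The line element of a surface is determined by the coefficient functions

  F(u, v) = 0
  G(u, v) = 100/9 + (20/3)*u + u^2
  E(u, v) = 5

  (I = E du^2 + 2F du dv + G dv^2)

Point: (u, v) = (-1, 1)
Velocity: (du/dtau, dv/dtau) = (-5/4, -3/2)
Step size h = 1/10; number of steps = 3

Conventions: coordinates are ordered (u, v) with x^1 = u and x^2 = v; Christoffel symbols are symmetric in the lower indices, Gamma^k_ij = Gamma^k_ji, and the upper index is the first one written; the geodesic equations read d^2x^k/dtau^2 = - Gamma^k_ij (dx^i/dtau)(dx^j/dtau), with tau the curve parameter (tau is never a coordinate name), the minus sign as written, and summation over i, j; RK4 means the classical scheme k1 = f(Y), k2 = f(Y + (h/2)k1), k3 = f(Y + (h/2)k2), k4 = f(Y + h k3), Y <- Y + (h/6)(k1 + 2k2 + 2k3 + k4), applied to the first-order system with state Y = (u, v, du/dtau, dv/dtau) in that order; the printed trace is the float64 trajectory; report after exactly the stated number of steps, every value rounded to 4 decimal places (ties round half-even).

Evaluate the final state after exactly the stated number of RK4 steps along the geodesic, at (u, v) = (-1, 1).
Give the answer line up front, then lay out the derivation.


Answer: u = -1.3195, v = 0.4738, du/dtau = -0.8506, dv/dtau = -2.0137

f(Y) = (du/dtau, dv/dtau, -Gamma^u_ij Y'^i Y'^j, -Gamma^v_ij Y'^i Y'^j) with the Gammas evaluated at the stage position; h = 0.100000; intermediate values shown to 6 dp
step 0: u = -1.0000, v = 1.0000, du/dtau = -1.2500, dv/dtau = -1.5000
step 1:
  k1: at (u, v) = (-1.000000, 1.000000), (du/dtau, dv/dtau) = (-1.250000, -1.500000); Gamma_uuu = 0.000000, Gamma_uuv = 0.000000, Gamma_uvv = -0.466667, Gamma_vuu = 0.000000, Gamma_vuv = 0.428571, Gamma_vvv = 0.000000; k1 = (-1.250000, -1.500000, 1.050000, -1.607143)
  k2: at (u, v) = (-1.062500, 0.925000), (du/dtau, dv/dtau) = (-1.197500, -1.580357); Gamma_uuu = 0.000000, Gamma_uuv = 0.000000, Gamma_uvv = -0.454167, Gamma_vuu = 0.000000, Gamma_vuv = 0.440367, Gamma_vvv = 0.000000; k2 = (-1.197500, -1.580357, 1.134294, -1.666769)
  k3: at (u, v) = (-1.059875, 0.920982), (du/dtau, dv/dtau) = (-1.193285, -1.583338); Gamma_uuu = 0.000000, Gamma_uuv = 0.000000, Gamma_uvv = -0.454692, Gamma_vuu = 0.000000, Gamma_vuv = 0.439859, Gamma_vvv = 0.000000; k3 = (-1.193285, -1.583338, 1.139894, -1.662115)
  k4: at (u, v) = (-1.119329, 0.841666), (du/dtau, dv/dtau) = (-1.136011, -1.666211); Gamma_uuu = 0.000000, Gamma_uuv = 0.000000, Gamma_uvv = -0.442801, Gamma_vuu = 0.000000, Gamma_vuv = 0.451670, Gamma_vvv = 0.000000; k4 = (-1.136011, -1.666211, 1.229331, -1.709873)
  Y <- Y + (h/6)(k1 + 2k2 + 2k3 + k4): u = -1.1195, v = 0.8418, du/dtau = -1.1362, dv/dtau = -1.6662
step 2:
  k1: at (u, v) = (-1.119460, 0.841773), (du/dtau, dv/dtau) = (-1.136205, -1.666246); Gamma_uuu = 0.000000, Gamma_uuv = 0.000000, Gamma_uvv = -0.442775, Gamma_vuu = 0.000000, Gamma_vuv = 0.451697, Gamma_vvv = 0.000000; k1 = (-1.136205, -1.666246, 1.229310, -1.710303)
  k2: at (u, v) = (-1.176270, 0.758461), (du/dtau, dv/dtau) = (-1.074739, -1.751762); Gamma_uuu = 0.000000, Gamma_uuv = 0.000000, Gamma_uvv = -0.431413, Gamma_vuu = 0.000000, Gamma_vuv = 0.463593, Gamma_vvv = 0.000000; k2 = (-1.074739, -1.751762, 1.323863, -1.745602)
  k3: at (u, v) = (-1.173197, 0.754185), (du/dtau, dv/dtau) = (-1.070012, -1.753527); Gamma_uuu = 0.000000, Gamma_uuv = 0.000000, Gamma_uvv = -0.432027, Gamma_vuu = 0.000000, Gamma_vuv = 0.462934, Gamma_vvv = 0.000000; k3 = (-1.070012, -1.753527, 1.328422, -1.737199)
  k4: at (u, v) = (-1.226461, 0.666421), (du/dtau, dv/dtau) = (-1.003363, -1.839966); Gamma_uuu = 0.000000, Gamma_uuv = 0.000000, Gamma_uvv = -0.421374, Gamma_vuu = 0.000000, Gamma_vuv = 0.474637, Gamma_vvv = 0.000000; k4 = (-1.003363, -1.839966, 1.426553, -1.752506)
  Y <- Y + (h/6)(k1 + 2k2 + 2k3 + k4): u = -1.2266, v = 0.6665, du/dtau = -1.0035, dv/dtau = -1.8401
step 3:
  k1: at (u, v) = (-1.226611, 0.666493), (du/dtau, dv/dtau) = (-1.003531, -1.840053); Gamma_uuu = 0.000000, Gamma_uuv = 0.000000, Gamma_uvv = -0.421344, Gamma_vuu = 0.000000, Gamma_vuv = 0.474671, Gamma_vvv = 0.000000; k1 = (-1.003531, -1.840053, 1.426587, -1.753008)
  k2: at (u, v) = (-1.276787, 0.574491), (du/dtau, dv/dtau) = (-0.932202, -1.927704); Gamma_uuu = 0.000000, Gamma_uuv = 0.000000, Gamma_uvv = -0.411309, Gamma_vuu = 0.000000, Gamma_vuv = 0.486252, Gamma_vvv = 0.000000; k2 = (-0.932202, -1.927704, 1.528442, -1.747599)
  k3: at (u, v) = (-1.273221, 0.570108), (du/dtau, dv/dtau) = (-0.927109, -1.927433); Gamma_uuu = 0.000000, Gamma_uuv = 0.000000, Gamma_uvv = -0.412022, Gamma_vuu = 0.000000, Gamma_vuv = 0.485410, Gamma_vvv = 0.000000; k3 = (-0.927109, -1.927433, 1.530663, -1.734799)
  k4: at (u, v) = (-1.319322, 0.473750), (du/dtau, dv/dtau) = (-0.850465, -2.013533); Gamma_uuu = 0.000000, Gamma_uuv = 0.000000, Gamma_uvv = -0.402802, Gamma_vuu = 0.000000, Gamma_vuv = 0.496521, Gamma_vvv = 0.000000; k4 = (-0.850465, -2.013533, 1.633088, -1.700525)
  Y <- Y + (h/6)(k1 + 2k2 + 2k3 + k4): u = -1.3195, v = 0.4738, du/dtau = -0.8506, dv/dtau = -2.0137
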